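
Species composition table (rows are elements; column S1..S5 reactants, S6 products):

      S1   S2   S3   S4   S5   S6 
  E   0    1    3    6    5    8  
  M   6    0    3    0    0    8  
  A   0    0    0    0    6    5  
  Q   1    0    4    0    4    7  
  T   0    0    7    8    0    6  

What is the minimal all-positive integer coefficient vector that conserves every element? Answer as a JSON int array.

Coefficients: [6, 5, 4, 1, 5, 6]

E: 6·0+5·1+4·3+1·6+5·5 = 48 | 6·8 = 48
M: 6·6+5·0+4·3+1·0+5·0 = 48 | 6·8 = 48
A: 6·0+5·0+4·0+1·0+5·6 = 30 | 6·5 = 30
Q: 6·1+5·0+4·4+1·0+5·4 = 42 | 6·7 = 42
T: 6·0+5·0+4·7+1·8+5·0 = 36 | 6·6 = 36
gcd(6,5,4,1,5,6) = 1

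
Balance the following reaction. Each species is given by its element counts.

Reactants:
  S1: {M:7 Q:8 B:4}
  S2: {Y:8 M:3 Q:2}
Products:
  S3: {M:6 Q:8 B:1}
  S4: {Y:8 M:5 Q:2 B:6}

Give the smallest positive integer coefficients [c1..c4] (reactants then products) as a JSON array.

Y: 2·0+1·8 = 8 | 2·0+1·8 = 8
M: 2·7+1·3 = 17 | 2·6+1·5 = 17
Q: 2·8+1·2 = 18 | 2·8+1·2 = 18
B: 2·4+1·0 = 8 | 2·1+1·6 = 8
gcd(2,1,2,1) = 1

Coefficients: [2, 1, 2, 1]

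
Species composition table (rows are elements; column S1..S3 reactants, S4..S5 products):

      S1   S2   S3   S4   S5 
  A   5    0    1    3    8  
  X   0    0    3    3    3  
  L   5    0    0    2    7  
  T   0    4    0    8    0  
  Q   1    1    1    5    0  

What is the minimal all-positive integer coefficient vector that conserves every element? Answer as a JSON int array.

Coefficients: [4, 6, 5, 3, 2]

A: 4·5+6·0+5·1 = 25 | 3·3+2·8 = 25
X: 4·0+6·0+5·3 = 15 | 3·3+2·3 = 15
L: 4·5+6·0+5·0 = 20 | 3·2+2·7 = 20
T: 4·0+6·4+5·0 = 24 | 3·8+2·0 = 24
Q: 4·1+6·1+5·1 = 15 | 3·5+2·0 = 15
gcd(4,6,5,3,2) = 1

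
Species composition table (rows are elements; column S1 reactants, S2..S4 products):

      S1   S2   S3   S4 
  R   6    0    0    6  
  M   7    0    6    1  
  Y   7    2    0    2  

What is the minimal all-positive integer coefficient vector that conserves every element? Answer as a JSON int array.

Coefficients: [2, 5, 2, 2]

R: 2·6 = 12 | 5·0+2·0+2·6 = 12
M: 2·7 = 14 | 5·0+2·6+2·1 = 14
Y: 2·7 = 14 | 5·2+2·0+2·2 = 14
gcd(2,5,2,2) = 1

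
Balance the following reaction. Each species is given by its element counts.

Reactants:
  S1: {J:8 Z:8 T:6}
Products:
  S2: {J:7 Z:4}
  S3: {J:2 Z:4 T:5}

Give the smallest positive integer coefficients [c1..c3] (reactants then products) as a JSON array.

Coefficients: [5, 4, 6]

J: 5·8 = 40 | 4·7+6·2 = 40
Z: 5·8 = 40 | 4·4+6·4 = 40
T: 5·6 = 30 | 4·0+6·5 = 30
gcd(5,4,6) = 1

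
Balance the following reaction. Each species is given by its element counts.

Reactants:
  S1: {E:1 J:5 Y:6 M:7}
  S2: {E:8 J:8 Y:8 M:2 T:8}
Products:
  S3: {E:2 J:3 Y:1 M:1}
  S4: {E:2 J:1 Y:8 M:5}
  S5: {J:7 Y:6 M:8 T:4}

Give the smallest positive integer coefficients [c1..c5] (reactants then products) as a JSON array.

E: 4·1+1·8 = 12 | 4·2+2·2+2·0 = 12
J: 4·5+1·8 = 28 | 4·3+2·1+2·7 = 28
Y: 4·6+1·8 = 32 | 4·1+2·8+2·6 = 32
M: 4·7+1·2 = 30 | 4·1+2·5+2·8 = 30
T: 4·0+1·8 = 8 | 4·0+2·0+2·4 = 8
gcd(4,1,4,2,2) = 1

Coefficients: [4, 1, 4, 2, 2]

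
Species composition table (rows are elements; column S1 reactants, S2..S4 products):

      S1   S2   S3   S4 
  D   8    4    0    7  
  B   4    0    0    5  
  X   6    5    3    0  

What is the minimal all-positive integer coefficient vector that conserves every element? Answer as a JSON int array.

D: 5·8 = 40 | 3·4+5·0+4·7 = 40
B: 5·4 = 20 | 3·0+5·0+4·5 = 20
X: 5·6 = 30 | 3·5+5·3+4·0 = 30
gcd(5,3,5,4) = 1

Coefficients: [5, 3, 5, 4]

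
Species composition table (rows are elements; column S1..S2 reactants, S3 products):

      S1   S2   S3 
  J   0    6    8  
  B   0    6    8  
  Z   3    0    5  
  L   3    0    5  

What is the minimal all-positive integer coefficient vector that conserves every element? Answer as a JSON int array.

J: 5·0+4·6 = 24 | 3·8 = 24
B: 5·0+4·6 = 24 | 3·8 = 24
Z: 5·3+4·0 = 15 | 3·5 = 15
L: 5·3+4·0 = 15 | 3·5 = 15
gcd(5,4,3) = 1

Coefficients: [5, 4, 3]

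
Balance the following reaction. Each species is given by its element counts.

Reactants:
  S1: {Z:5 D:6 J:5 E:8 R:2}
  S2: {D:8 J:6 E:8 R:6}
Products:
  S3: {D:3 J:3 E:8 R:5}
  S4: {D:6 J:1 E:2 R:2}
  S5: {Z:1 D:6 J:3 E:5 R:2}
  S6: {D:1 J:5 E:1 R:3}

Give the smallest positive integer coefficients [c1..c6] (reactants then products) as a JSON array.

Coefficients: [1, 6, 3, 2, 5, 3]

Z: 1·5+6·0 = 5 | 3·0+2·0+5·1+3·0 = 5
D: 1·6+6·8 = 54 | 3·3+2·6+5·6+3·1 = 54
J: 1·5+6·6 = 41 | 3·3+2·1+5·3+3·5 = 41
E: 1·8+6·8 = 56 | 3·8+2·2+5·5+3·1 = 56
R: 1·2+6·6 = 38 | 3·5+2·2+5·2+3·3 = 38
gcd(1,6,3,2,5,3) = 1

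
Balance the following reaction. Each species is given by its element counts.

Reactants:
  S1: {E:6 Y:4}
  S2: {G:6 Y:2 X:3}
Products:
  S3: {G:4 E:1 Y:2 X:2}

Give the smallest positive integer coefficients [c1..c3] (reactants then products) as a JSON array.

G: 1·0+4·6 = 24 | 6·4 = 24
E: 1·6+4·0 = 6 | 6·1 = 6
Y: 1·4+4·2 = 12 | 6·2 = 12
X: 1·0+4·3 = 12 | 6·2 = 12
gcd(1,4,6) = 1

Coefficients: [1, 4, 6]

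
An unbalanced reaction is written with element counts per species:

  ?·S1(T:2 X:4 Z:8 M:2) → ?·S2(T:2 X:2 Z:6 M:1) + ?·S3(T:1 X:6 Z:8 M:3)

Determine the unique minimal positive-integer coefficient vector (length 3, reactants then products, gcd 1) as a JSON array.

T: 5·2 = 10 | 4·2+2·1 = 10
X: 5·4 = 20 | 4·2+2·6 = 20
Z: 5·8 = 40 | 4·6+2·8 = 40
M: 5·2 = 10 | 4·1+2·3 = 10
gcd(5,4,2) = 1

Coefficients: [5, 4, 2]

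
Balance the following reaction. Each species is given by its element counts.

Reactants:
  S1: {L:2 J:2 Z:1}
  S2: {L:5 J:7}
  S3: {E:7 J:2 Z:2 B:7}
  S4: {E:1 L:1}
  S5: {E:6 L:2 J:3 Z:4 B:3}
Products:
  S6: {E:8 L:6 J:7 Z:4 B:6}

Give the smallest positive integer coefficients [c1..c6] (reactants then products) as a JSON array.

Coefficients: [6, 1, 3, 5, 1, 4]

E: 6·0+1·0+3·7+5·1+1·6 = 32 | 4·8 = 32
L: 6·2+1·5+3·0+5·1+1·2 = 24 | 4·6 = 24
J: 6·2+1·7+3·2+5·0+1·3 = 28 | 4·7 = 28
Z: 6·1+1·0+3·2+5·0+1·4 = 16 | 4·4 = 16
B: 6·0+1·0+3·7+5·0+1·3 = 24 | 4·6 = 24
gcd(6,1,3,5,1,4) = 1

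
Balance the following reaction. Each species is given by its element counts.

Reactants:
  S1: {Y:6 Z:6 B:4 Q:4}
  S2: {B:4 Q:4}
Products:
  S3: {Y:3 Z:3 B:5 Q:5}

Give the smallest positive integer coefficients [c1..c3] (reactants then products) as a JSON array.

Coefficients: [2, 3, 4]

Y: 2·6+3·0 = 12 | 4·3 = 12
Z: 2·6+3·0 = 12 | 4·3 = 12
B: 2·4+3·4 = 20 | 4·5 = 20
Q: 2·4+3·4 = 20 | 4·5 = 20
gcd(2,3,4) = 1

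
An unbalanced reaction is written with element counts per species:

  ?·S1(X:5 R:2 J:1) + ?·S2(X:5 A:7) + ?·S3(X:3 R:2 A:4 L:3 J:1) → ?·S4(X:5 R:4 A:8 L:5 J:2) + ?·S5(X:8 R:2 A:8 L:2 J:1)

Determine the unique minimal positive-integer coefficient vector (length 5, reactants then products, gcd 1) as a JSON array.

X: 2·5+4·5+5·3 = 45 | 1·5+5·8 = 45
R: 2·2+4·0+5·2 = 14 | 1·4+5·2 = 14
A: 2·0+4·7+5·4 = 48 | 1·8+5·8 = 48
L: 2·0+4·0+5·3 = 15 | 1·5+5·2 = 15
J: 2·1+4·0+5·1 = 7 | 1·2+5·1 = 7
gcd(2,4,5,1,5) = 1

Coefficients: [2, 4, 5, 1, 5]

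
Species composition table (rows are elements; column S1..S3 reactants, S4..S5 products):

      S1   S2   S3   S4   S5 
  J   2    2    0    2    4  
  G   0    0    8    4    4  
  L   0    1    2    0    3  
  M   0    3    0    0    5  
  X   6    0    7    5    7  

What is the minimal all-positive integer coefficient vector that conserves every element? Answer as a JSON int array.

Coefficients: [2, 5, 2, 1, 3]

J: 2·2+5·2+2·0 = 14 | 1·2+3·4 = 14
G: 2·0+5·0+2·8 = 16 | 1·4+3·4 = 16
L: 2·0+5·1+2·2 = 9 | 1·0+3·3 = 9
M: 2·0+5·3+2·0 = 15 | 1·0+3·5 = 15
X: 2·6+5·0+2·7 = 26 | 1·5+3·7 = 26
gcd(2,5,2,1,3) = 1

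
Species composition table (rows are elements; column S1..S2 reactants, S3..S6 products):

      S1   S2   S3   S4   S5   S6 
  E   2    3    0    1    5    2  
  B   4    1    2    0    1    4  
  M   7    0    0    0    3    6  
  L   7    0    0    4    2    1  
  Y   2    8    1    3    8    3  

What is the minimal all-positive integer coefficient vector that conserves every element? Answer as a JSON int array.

Coefficients: [3, 3, 1, 4, 1, 3]

E: 3·2+3·3 = 15 | 1·0+4·1+1·5+3·2 = 15
B: 3·4+3·1 = 15 | 1·2+4·0+1·1+3·4 = 15
M: 3·7+3·0 = 21 | 1·0+4·0+1·3+3·6 = 21
L: 3·7+3·0 = 21 | 1·0+4·4+1·2+3·1 = 21
Y: 3·2+3·8 = 30 | 1·1+4·3+1·8+3·3 = 30
gcd(3,3,1,4,1,3) = 1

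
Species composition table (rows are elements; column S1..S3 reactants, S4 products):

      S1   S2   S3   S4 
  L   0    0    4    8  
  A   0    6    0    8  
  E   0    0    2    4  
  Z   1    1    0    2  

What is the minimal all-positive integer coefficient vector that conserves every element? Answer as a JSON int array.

L: 2·0+4·0+6·4 = 24 | 3·8 = 24
A: 2·0+4·6+6·0 = 24 | 3·8 = 24
E: 2·0+4·0+6·2 = 12 | 3·4 = 12
Z: 2·1+4·1+6·0 = 6 | 3·2 = 6
gcd(2,4,6,3) = 1

Coefficients: [2, 4, 6, 3]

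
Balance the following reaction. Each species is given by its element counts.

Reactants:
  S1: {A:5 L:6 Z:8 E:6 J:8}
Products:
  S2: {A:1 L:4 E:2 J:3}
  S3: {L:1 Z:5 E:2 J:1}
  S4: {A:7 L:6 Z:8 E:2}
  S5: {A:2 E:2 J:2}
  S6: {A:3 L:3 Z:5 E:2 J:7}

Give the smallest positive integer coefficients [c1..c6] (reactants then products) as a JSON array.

A: 6·5 = 30 | 4·1+5·0+1·7+5·2+3·3 = 30
L: 6·6 = 36 | 4·4+5·1+1·6+5·0+3·3 = 36
Z: 6·8 = 48 | 4·0+5·5+1·8+5·0+3·5 = 48
E: 6·6 = 36 | 4·2+5·2+1·2+5·2+3·2 = 36
J: 6·8 = 48 | 4·3+5·1+1·0+5·2+3·7 = 48
gcd(6,4,5,1,5,3) = 1

Coefficients: [6, 4, 5, 1, 5, 3]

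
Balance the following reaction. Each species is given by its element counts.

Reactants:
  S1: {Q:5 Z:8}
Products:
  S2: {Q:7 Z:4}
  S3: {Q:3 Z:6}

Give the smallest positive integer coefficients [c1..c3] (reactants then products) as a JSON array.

Q: 5·5 = 25 | 1·7+6·3 = 25
Z: 5·8 = 40 | 1·4+6·6 = 40
gcd(5,1,6) = 1

Coefficients: [5, 1, 6]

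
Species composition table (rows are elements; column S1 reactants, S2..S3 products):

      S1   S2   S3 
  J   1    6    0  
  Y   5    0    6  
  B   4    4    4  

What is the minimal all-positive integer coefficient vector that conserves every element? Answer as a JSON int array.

Coefficients: [6, 1, 5]

J: 6·1 = 6 | 1·6+5·0 = 6
Y: 6·5 = 30 | 1·0+5·6 = 30
B: 6·4 = 24 | 1·4+5·4 = 24
gcd(6,1,5) = 1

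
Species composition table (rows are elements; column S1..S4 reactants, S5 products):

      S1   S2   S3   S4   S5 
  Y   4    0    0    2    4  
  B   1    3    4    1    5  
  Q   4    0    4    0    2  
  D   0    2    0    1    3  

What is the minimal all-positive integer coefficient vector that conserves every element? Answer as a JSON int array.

Y: 1·4+3·0+1·0+6·2 = 16 | 4·4 = 16
B: 1·1+3·3+1·4+6·1 = 20 | 4·5 = 20
Q: 1·4+3·0+1·4+6·0 = 8 | 4·2 = 8
D: 1·0+3·2+1·0+6·1 = 12 | 4·3 = 12
gcd(1,3,1,6,4) = 1

Coefficients: [1, 3, 1, 6, 4]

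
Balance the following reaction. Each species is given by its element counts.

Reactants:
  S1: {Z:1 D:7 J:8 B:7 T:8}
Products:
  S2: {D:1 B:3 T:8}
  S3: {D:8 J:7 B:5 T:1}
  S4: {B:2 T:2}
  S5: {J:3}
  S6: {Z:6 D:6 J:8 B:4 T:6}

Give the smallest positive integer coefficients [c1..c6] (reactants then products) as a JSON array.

Coefficients: [6, 4, 4, 3, 4, 1]

Z: 6·1 = 6 | 4·0+4·0+3·0+4·0+1·6 = 6
D: 6·7 = 42 | 4·1+4·8+3·0+4·0+1·6 = 42
J: 6·8 = 48 | 4·0+4·7+3·0+4·3+1·8 = 48
B: 6·7 = 42 | 4·3+4·5+3·2+4·0+1·4 = 42
T: 6·8 = 48 | 4·8+4·1+3·2+4·0+1·6 = 48
gcd(6,4,4,3,4,1) = 1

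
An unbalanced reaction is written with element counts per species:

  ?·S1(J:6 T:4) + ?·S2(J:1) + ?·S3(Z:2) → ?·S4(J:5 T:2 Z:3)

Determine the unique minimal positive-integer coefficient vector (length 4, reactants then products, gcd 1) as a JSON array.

J: 1·6+4·1+3·0 = 10 | 2·5 = 10
T: 1·4+4·0+3·0 = 4 | 2·2 = 4
Z: 1·0+4·0+3·2 = 6 | 2·3 = 6
gcd(1,4,3,2) = 1

Coefficients: [1, 4, 3, 2]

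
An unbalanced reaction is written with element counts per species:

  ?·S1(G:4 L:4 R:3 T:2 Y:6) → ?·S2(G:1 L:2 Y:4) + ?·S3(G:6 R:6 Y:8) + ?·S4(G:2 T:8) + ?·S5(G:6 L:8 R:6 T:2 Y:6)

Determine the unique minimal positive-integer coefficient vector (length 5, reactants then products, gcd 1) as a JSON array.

Coefficients: [6, 4, 1, 1, 2]

G: 6·4 = 24 | 4·1+1·6+1·2+2·6 = 24
L: 6·4 = 24 | 4·2+1·0+1·0+2·8 = 24
R: 6·3 = 18 | 4·0+1·6+1·0+2·6 = 18
T: 6·2 = 12 | 4·0+1·0+1·8+2·2 = 12
Y: 6·6 = 36 | 4·4+1·8+1·0+2·6 = 36
gcd(6,4,1,1,2) = 1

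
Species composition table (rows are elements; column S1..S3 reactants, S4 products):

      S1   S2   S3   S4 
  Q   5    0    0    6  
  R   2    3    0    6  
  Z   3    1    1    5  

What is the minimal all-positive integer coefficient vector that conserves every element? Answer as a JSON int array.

Coefficients: [6, 6, 1, 5]

Q: 6·5+6·0+1·0 = 30 | 5·6 = 30
R: 6·2+6·3+1·0 = 30 | 5·6 = 30
Z: 6·3+6·1+1·1 = 25 | 5·5 = 25
gcd(6,6,1,5) = 1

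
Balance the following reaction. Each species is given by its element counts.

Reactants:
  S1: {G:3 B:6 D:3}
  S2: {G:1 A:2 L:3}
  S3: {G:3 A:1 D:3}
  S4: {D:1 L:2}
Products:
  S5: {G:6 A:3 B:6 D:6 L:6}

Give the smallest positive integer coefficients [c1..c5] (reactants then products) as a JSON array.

Coefficients: [5, 6, 3, 6, 5]

G: 5·3+6·1+3·3+6·0 = 30 | 5·6 = 30
A: 5·0+6·2+3·1+6·0 = 15 | 5·3 = 15
B: 5·6+6·0+3·0+6·0 = 30 | 5·6 = 30
D: 5·3+6·0+3·3+6·1 = 30 | 5·6 = 30
L: 5·0+6·3+3·0+6·2 = 30 | 5·6 = 30
gcd(5,6,3,6,5) = 1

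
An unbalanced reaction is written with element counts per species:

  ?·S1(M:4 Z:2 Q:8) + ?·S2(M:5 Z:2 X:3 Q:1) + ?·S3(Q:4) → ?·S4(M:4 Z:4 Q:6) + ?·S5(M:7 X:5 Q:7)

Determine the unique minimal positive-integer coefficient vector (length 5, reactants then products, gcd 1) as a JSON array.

Coefficients: [3, 5, 4, 4, 3]

M: 3·4+5·5+4·0 = 37 | 4·4+3·7 = 37
Z: 3·2+5·2+4·0 = 16 | 4·4+3·0 = 16
X: 3·0+5·3+4·0 = 15 | 4·0+3·5 = 15
Q: 3·8+5·1+4·4 = 45 | 4·6+3·7 = 45
gcd(3,5,4,4,3) = 1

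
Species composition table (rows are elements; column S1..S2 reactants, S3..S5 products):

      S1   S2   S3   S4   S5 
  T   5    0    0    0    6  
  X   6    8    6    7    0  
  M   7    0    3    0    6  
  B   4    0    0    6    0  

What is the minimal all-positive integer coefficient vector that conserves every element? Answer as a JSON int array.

T: 6·5+2·0 = 30 | 4·0+4·0+5·6 = 30
X: 6·6+2·8 = 52 | 4·6+4·7+5·0 = 52
M: 6·7+2·0 = 42 | 4·3+4·0+5·6 = 42
B: 6·4+2·0 = 24 | 4·0+4·6+5·0 = 24
gcd(6,2,4,4,5) = 1

Coefficients: [6, 2, 4, 4, 5]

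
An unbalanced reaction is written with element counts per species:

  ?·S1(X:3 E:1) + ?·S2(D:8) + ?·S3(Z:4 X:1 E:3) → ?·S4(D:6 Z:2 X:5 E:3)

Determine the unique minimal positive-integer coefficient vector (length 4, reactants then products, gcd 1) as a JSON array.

Coefficients: [6, 3, 2, 4]

D: 6·0+3·8+2·0 = 24 | 4·6 = 24
Z: 6·0+3·0+2·4 = 8 | 4·2 = 8
X: 6·3+3·0+2·1 = 20 | 4·5 = 20
E: 6·1+3·0+2·3 = 12 | 4·3 = 12
gcd(6,3,2,4) = 1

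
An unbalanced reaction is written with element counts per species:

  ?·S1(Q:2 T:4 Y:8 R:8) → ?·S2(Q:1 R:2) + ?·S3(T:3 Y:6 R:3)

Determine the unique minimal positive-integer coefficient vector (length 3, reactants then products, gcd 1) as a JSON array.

Coefficients: [3, 6, 4]

Q: 3·2 = 6 | 6·1+4·0 = 6
T: 3·4 = 12 | 6·0+4·3 = 12
Y: 3·8 = 24 | 6·0+4·6 = 24
R: 3·8 = 24 | 6·2+4·3 = 24
gcd(3,6,4) = 1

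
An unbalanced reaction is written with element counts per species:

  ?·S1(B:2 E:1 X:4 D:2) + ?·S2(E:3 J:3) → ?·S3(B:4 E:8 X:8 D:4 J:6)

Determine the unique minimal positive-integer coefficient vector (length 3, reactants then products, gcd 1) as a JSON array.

B: 2·2+2·0 = 4 | 1·4 = 4
E: 2·1+2·3 = 8 | 1·8 = 8
X: 2·4+2·0 = 8 | 1·8 = 8
D: 2·2+2·0 = 4 | 1·4 = 4
J: 2·0+2·3 = 6 | 1·6 = 6
gcd(2,2,1) = 1

Coefficients: [2, 2, 1]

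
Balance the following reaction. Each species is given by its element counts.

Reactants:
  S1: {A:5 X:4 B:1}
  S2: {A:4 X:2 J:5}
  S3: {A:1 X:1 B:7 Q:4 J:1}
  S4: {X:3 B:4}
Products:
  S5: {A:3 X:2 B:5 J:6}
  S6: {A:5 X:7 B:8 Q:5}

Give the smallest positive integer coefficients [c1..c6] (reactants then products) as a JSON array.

A: 2·5+5·4+5·1+5·0 = 35 | 5·3+4·5 = 35
X: 2·4+5·2+5·1+5·3 = 38 | 5·2+4·7 = 38
B: 2·1+5·0+5·7+5·4 = 57 | 5·5+4·8 = 57
Q: 2·0+5·0+5·4+5·0 = 20 | 5·0+4·5 = 20
J: 2·0+5·5+5·1+5·0 = 30 | 5·6+4·0 = 30
gcd(2,5,5,5,5,4) = 1

Coefficients: [2, 5, 5, 5, 5, 4]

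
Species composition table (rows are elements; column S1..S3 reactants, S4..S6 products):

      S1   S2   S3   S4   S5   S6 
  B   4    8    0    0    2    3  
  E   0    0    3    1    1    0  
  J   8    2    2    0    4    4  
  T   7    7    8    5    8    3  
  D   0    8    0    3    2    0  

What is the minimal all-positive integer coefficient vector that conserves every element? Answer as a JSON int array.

B: 3·4+1·8+1·0 = 20 | 2·0+1·2+6·3 = 20
E: 3·0+1·0+1·3 = 3 | 2·1+1·1+6·0 = 3
J: 3·8+1·2+1·2 = 28 | 2·0+1·4+6·4 = 28
T: 3·7+1·7+1·8 = 36 | 2·5+1·8+6·3 = 36
D: 3·0+1·8+1·0 = 8 | 2·3+1·2+6·0 = 8
gcd(3,1,1,2,1,6) = 1

Coefficients: [3, 1, 1, 2, 1, 6]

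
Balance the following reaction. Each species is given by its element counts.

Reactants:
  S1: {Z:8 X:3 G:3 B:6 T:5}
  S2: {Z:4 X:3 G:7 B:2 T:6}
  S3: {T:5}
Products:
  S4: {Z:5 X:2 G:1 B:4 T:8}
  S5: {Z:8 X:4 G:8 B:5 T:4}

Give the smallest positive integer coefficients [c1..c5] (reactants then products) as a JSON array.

Z: 5·8+3·4+1·0 = 52 | 4·5+4·8 = 52
X: 5·3+3·3+1·0 = 24 | 4·2+4·4 = 24
G: 5·3+3·7+1·0 = 36 | 4·1+4·8 = 36
B: 5·6+3·2+1·0 = 36 | 4·4+4·5 = 36
T: 5·5+3·6+1·5 = 48 | 4·8+4·4 = 48
gcd(5,3,1,4,4) = 1

Coefficients: [5, 3, 1, 4, 4]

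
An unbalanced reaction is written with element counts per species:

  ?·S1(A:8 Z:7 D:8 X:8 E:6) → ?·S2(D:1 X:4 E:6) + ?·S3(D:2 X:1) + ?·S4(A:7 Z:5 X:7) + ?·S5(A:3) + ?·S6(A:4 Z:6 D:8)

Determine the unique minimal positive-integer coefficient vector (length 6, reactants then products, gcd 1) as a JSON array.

Coefficients: [4, 4, 2, 2, 2, 3]

A: 4·8 = 32 | 4·0+2·0+2·7+2·3+3·4 = 32
Z: 4·7 = 28 | 4·0+2·0+2·5+2·0+3·6 = 28
D: 4·8 = 32 | 4·1+2·2+2·0+2·0+3·8 = 32
X: 4·8 = 32 | 4·4+2·1+2·7+2·0+3·0 = 32
E: 4·6 = 24 | 4·6+2·0+2·0+2·0+3·0 = 24
gcd(4,4,2,2,2,3) = 1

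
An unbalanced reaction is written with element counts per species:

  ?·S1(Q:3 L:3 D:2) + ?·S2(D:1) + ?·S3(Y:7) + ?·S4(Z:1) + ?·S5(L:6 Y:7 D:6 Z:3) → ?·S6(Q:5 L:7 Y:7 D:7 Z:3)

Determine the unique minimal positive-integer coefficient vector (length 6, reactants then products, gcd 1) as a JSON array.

Q: 5·3+5·0+2·0+6·0+1·0 = 15 | 3·5 = 15
L: 5·3+5·0+2·0+6·0+1·6 = 21 | 3·7 = 21
Y: 5·0+5·0+2·7+6·0+1·7 = 21 | 3·7 = 21
D: 5·2+5·1+2·0+6·0+1·6 = 21 | 3·7 = 21
Z: 5·0+5·0+2·0+6·1+1·3 = 9 | 3·3 = 9
gcd(5,5,2,6,1,3) = 1

Coefficients: [5, 5, 2, 6, 1, 3]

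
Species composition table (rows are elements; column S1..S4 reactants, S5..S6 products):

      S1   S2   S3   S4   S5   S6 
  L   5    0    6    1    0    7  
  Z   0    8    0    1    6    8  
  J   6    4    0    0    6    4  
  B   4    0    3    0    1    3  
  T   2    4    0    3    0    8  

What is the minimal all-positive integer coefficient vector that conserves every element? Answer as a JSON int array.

L: 1·5+5·0+4·6+6·1 = 35 | 1·0+5·7 = 35
Z: 1·0+5·8+4·0+6·1 = 46 | 1·6+5·8 = 46
J: 1·6+5·4+4·0+6·0 = 26 | 1·6+5·4 = 26
B: 1·4+5·0+4·3+6·0 = 16 | 1·1+5·3 = 16
T: 1·2+5·4+4·0+6·3 = 40 | 1·0+5·8 = 40
gcd(1,5,4,6,1,5) = 1

Coefficients: [1, 5, 4, 6, 1, 5]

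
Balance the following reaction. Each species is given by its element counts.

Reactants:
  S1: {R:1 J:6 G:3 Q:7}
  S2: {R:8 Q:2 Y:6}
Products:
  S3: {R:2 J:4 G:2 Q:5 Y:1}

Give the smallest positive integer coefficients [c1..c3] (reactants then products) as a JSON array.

Coefficients: [4, 1, 6]

R: 4·1+1·8 = 12 | 6·2 = 12
J: 4·6+1·0 = 24 | 6·4 = 24
G: 4·3+1·0 = 12 | 6·2 = 12
Q: 4·7+1·2 = 30 | 6·5 = 30
Y: 4·0+1·6 = 6 | 6·1 = 6
gcd(4,1,6) = 1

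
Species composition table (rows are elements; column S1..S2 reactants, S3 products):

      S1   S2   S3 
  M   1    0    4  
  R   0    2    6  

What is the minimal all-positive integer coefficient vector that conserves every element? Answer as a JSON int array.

Coefficients: [4, 3, 1]

M: 4·1+3·0 = 4 | 1·4 = 4
R: 4·0+3·2 = 6 | 1·6 = 6
gcd(4,3,1) = 1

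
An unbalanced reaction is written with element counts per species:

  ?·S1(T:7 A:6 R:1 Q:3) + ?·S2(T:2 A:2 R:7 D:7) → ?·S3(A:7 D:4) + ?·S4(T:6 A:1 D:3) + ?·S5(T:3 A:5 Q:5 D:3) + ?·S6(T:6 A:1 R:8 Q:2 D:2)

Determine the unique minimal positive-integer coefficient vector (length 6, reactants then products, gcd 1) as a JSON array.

T: 5·7+5·2 = 45 | 4·0+2·6+1·3+5·6 = 45
A: 5·6+5·2 = 40 | 4·7+2·1+1·5+5·1 = 40
R: 5·1+5·7 = 40 | 4·0+2·0+1·0+5·8 = 40
Q: 5·3+5·0 = 15 | 4·0+2·0+1·5+5·2 = 15
D: 5·0+5·7 = 35 | 4·4+2·3+1·3+5·2 = 35
gcd(5,5,4,2,1,5) = 1

Coefficients: [5, 5, 4, 2, 1, 5]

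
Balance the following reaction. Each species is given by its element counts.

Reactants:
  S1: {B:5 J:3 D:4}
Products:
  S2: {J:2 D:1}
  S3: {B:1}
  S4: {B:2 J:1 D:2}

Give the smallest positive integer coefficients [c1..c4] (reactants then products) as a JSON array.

B: 3·5 = 15 | 2·0+5·1+5·2 = 15
J: 3·3 = 9 | 2·2+5·0+5·1 = 9
D: 3·4 = 12 | 2·1+5·0+5·2 = 12
gcd(3,2,5,5) = 1

Coefficients: [3, 2, 5, 5]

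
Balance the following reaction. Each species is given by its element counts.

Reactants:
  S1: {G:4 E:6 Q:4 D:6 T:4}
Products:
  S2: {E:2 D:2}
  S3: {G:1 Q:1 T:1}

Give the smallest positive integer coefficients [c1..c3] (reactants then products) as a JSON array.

G: 1·4 = 4 | 3·0+4·1 = 4
E: 1·6 = 6 | 3·2+4·0 = 6
Q: 1·4 = 4 | 3·0+4·1 = 4
D: 1·6 = 6 | 3·2+4·0 = 6
T: 1·4 = 4 | 3·0+4·1 = 4
gcd(1,3,4) = 1

Coefficients: [1, 3, 4]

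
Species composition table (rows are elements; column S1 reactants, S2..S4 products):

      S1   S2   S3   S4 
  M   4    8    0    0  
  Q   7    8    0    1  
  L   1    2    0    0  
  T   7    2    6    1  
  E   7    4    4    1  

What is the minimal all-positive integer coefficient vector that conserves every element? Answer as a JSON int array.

Coefficients: [2, 1, 1, 6]

M: 2·4 = 8 | 1·8+1·0+6·0 = 8
Q: 2·7 = 14 | 1·8+1·0+6·1 = 14
L: 2·1 = 2 | 1·2+1·0+6·0 = 2
T: 2·7 = 14 | 1·2+1·6+6·1 = 14
E: 2·7 = 14 | 1·4+1·4+6·1 = 14
gcd(2,1,1,6) = 1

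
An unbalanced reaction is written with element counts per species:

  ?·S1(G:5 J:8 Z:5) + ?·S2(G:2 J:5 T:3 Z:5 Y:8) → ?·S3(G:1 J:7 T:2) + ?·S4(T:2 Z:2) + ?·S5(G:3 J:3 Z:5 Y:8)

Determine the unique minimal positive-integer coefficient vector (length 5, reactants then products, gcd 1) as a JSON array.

Coefficients: [2, 6, 4, 5, 6]

G: 2·5+6·2 = 22 | 4·1+5·0+6·3 = 22
J: 2·8+6·5 = 46 | 4·7+5·0+6·3 = 46
T: 2·0+6·3 = 18 | 4·2+5·2+6·0 = 18
Z: 2·5+6·5 = 40 | 4·0+5·2+6·5 = 40
Y: 2·0+6·8 = 48 | 4·0+5·0+6·8 = 48
gcd(2,6,4,5,6) = 1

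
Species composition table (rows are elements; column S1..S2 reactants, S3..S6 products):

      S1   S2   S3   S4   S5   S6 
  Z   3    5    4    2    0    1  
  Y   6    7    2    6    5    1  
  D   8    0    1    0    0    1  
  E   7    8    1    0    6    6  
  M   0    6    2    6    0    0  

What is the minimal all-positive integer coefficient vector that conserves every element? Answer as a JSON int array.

Z: 1·3+4·5 = 23 | 3·4+3·2+1·0+5·1 = 23
Y: 1·6+4·7 = 34 | 3·2+3·6+1·5+5·1 = 34
D: 1·8+4·0 = 8 | 3·1+3·0+1·0+5·1 = 8
E: 1·7+4·8 = 39 | 3·1+3·0+1·6+5·6 = 39
M: 1·0+4·6 = 24 | 3·2+3·6+1·0+5·0 = 24
gcd(1,4,3,3,1,5) = 1

Coefficients: [1, 4, 3, 3, 1, 5]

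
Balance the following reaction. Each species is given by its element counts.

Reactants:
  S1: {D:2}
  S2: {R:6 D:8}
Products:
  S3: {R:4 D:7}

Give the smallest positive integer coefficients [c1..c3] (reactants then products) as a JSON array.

R: 5·0+4·6 = 24 | 6·4 = 24
D: 5·2+4·8 = 42 | 6·7 = 42
gcd(5,4,6) = 1

Coefficients: [5, 4, 6]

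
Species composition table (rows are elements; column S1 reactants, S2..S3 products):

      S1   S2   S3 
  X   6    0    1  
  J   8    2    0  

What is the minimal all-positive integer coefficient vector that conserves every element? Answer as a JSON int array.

Coefficients: [1, 4, 6]

X: 1·6 = 6 | 4·0+6·1 = 6
J: 1·8 = 8 | 4·2+6·0 = 8
gcd(1,4,6) = 1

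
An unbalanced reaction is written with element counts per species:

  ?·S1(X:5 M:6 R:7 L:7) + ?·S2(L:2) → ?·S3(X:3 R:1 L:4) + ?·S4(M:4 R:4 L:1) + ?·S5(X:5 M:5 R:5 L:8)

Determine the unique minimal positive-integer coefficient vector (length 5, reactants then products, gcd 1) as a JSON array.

X: 5·5+3·0 = 25 | 5·3+5·0+2·5 = 25
M: 5·6+3·0 = 30 | 5·0+5·4+2·5 = 30
R: 5·7+3·0 = 35 | 5·1+5·4+2·5 = 35
L: 5·7+3·2 = 41 | 5·4+5·1+2·8 = 41
gcd(5,3,5,5,2) = 1

Coefficients: [5, 3, 5, 5, 2]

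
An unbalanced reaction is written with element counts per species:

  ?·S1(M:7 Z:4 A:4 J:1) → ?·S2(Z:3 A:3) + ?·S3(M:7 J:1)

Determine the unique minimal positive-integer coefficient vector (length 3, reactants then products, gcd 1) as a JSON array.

M: 3·7 = 21 | 4·0+3·7 = 21
Z: 3·4 = 12 | 4·3+3·0 = 12
A: 3·4 = 12 | 4·3+3·0 = 12
J: 3·1 = 3 | 4·0+3·1 = 3
gcd(3,4,3) = 1

Coefficients: [3, 4, 3]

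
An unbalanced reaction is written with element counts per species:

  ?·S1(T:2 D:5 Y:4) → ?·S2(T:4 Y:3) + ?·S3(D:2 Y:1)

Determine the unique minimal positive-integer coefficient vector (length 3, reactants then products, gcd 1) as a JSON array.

Coefficients: [2, 1, 5]

T: 2·2 = 4 | 1·4+5·0 = 4
D: 2·5 = 10 | 1·0+5·2 = 10
Y: 2·4 = 8 | 1·3+5·1 = 8
gcd(2,1,5) = 1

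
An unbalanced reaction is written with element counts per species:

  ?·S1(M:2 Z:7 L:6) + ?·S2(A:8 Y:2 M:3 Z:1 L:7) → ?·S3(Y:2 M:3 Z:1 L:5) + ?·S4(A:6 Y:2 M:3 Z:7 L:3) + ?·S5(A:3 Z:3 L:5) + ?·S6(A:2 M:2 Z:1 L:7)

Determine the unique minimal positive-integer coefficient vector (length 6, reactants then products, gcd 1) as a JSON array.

Coefficients: [4, 4, 1, 3, 2, 4]

A: 4·0+4·8 = 32 | 1·0+3·6+2·3+4·2 = 32
Y: 4·0+4·2 = 8 | 1·2+3·2+2·0+4·0 = 8
M: 4·2+4·3 = 20 | 1·3+3·3+2·0+4·2 = 20
Z: 4·7+4·1 = 32 | 1·1+3·7+2·3+4·1 = 32
L: 4·6+4·7 = 52 | 1·5+3·3+2·5+4·7 = 52
gcd(4,4,1,3,2,4) = 1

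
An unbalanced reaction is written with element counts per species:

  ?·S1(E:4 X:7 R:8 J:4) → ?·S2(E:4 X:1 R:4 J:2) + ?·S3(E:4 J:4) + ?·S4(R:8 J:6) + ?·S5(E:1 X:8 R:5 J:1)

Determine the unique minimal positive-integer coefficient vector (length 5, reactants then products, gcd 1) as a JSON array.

E: 5·4 = 20 | 3·4+1·4+1·0+4·1 = 20
X: 5·7 = 35 | 3·1+1·0+1·0+4·8 = 35
R: 5·8 = 40 | 3·4+1·0+1·8+4·5 = 40
J: 5·4 = 20 | 3·2+1·4+1·6+4·1 = 20
gcd(5,3,1,1,4) = 1

Coefficients: [5, 3, 1, 1, 4]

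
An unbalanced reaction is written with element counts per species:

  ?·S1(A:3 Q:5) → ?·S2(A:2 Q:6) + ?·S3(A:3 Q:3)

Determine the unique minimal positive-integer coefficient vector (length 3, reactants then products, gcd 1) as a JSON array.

A: 6·3 = 18 | 3·2+4·3 = 18
Q: 6·5 = 30 | 3·6+4·3 = 30
gcd(6,3,4) = 1

Coefficients: [6, 3, 4]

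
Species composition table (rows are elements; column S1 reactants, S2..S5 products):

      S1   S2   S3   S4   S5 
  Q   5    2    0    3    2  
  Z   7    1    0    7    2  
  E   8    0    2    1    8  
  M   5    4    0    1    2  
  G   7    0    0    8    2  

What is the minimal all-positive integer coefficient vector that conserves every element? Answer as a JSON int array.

Coefficients: [6, 4, 2, 4, 5]

Q: 6·5 = 30 | 4·2+2·0+4·3+5·2 = 30
Z: 6·7 = 42 | 4·1+2·0+4·7+5·2 = 42
E: 6·8 = 48 | 4·0+2·2+4·1+5·8 = 48
M: 6·5 = 30 | 4·4+2·0+4·1+5·2 = 30
G: 6·7 = 42 | 4·0+2·0+4·8+5·2 = 42
gcd(6,4,2,4,5) = 1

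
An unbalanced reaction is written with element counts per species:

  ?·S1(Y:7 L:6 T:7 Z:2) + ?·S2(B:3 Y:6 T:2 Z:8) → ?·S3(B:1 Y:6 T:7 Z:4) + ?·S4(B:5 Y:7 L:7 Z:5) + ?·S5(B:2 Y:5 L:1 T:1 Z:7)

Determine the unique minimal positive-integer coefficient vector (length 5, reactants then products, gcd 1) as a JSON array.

B: 2·0+6·3 = 18 | 3·1+1·5+5·2 = 18
Y: 2·7+6·6 = 50 | 3·6+1·7+5·5 = 50
L: 2·6+6·0 = 12 | 3·0+1·7+5·1 = 12
T: 2·7+6·2 = 26 | 3·7+1·0+5·1 = 26
Z: 2·2+6·8 = 52 | 3·4+1·5+5·7 = 52
gcd(2,6,3,1,5) = 1

Coefficients: [2, 6, 3, 1, 5]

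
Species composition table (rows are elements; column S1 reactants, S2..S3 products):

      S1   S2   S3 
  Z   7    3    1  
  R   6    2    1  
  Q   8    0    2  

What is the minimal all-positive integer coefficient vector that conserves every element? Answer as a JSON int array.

Z: 1·7 = 7 | 1·3+4·1 = 7
R: 1·6 = 6 | 1·2+4·1 = 6
Q: 1·8 = 8 | 1·0+4·2 = 8
gcd(1,1,4) = 1

Coefficients: [1, 1, 4]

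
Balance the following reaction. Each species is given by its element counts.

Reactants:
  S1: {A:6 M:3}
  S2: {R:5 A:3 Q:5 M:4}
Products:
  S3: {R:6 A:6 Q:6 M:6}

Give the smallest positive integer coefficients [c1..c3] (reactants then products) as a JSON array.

Coefficients: [2, 6, 5]

R: 2·0+6·5 = 30 | 5·6 = 30
A: 2·6+6·3 = 30 | 5·6 = 30
Q: 2·0+6·5 = 30 | 5·6 = 30
M: 2·3+6·4 = 30 | 5·6 = 30
gcd(2,6,5) = 1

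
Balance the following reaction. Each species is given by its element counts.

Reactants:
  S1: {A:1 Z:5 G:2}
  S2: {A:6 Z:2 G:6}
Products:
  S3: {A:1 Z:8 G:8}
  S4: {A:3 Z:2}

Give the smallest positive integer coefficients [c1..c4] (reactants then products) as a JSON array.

Coefficients: [6, 2, 3, 5]

A: 6·1+2·6 = 18 | 3·1+5·3 = 18
Z: 6·5+2·2 = 34 | 3·8+5·2 = 34
G: 6·2+2·6 = 24 | 3·8+5·0 = 24
gcd(6,2,3,5) = 1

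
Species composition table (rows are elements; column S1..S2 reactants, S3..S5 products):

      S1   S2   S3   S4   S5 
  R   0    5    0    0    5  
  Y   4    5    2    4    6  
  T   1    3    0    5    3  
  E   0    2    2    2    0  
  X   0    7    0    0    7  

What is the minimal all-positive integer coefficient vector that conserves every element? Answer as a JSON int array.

Coefficients: [5, 6, 5, 1, 6]

R: 5·0+6·5 = 30 | 5·0+1·0+6·5 = 30
Y: 5·4+6·5 = 50 | 5·2+1·4+6·6 = 50
T: 5·1+6·3 = 23 | 5·0+1·5+6·3 = 23
E: 5·0+6·2 = 12 | 5·2+1·2+6·0 = 12
X: 5·0+6·7 = 42 | 5·0+1·0+6·7 = 42
gcd(5,6,5,1,6) = 1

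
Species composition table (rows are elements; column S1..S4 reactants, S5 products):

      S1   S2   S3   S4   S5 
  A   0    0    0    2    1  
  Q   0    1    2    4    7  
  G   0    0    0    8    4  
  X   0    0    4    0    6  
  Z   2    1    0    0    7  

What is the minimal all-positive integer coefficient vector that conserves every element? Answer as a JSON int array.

A: 5·0+4·0+3·0+1·2 = 2 | 2·1 = 2
Q: 5·0+4·1+3·2+1·4 = 14 | 2·7 = 14
G: 5·0+4·0+3·0+1·8 = 8 | 2·4 = 8
X: 5·0+4·0+3·4+1·0 = 12 | 2·6 = 12
Z: 5·2+4·1+3·0+1·0 = 14 | 2·7 = 14
gcd(5,4,3,1,2) = 1

Coefficients: [5, 4, 3, 1, 2]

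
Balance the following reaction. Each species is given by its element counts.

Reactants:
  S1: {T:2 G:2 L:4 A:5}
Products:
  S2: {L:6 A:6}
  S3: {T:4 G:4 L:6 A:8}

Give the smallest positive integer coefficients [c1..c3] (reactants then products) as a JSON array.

T: 6·2 = 12 | 1·0+3·4 = 12
G: 6·2 = 12 | 1·0+3·4 = 12
L: 6·4 = 24 | 1·6+3·6 = 24
A: 6·5 = 30 | 1·6+3·8 = 30
gcd(6,1,3) = 1

Coefficients: [6, 1, 3]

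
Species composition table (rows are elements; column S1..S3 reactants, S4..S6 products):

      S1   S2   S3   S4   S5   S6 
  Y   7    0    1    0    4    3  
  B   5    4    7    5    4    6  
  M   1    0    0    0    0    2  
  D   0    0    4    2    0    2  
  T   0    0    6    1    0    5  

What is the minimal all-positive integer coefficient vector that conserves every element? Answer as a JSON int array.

Y: 4·7+3·0+2·1 = 30 | 2·0+6·4+2·3 = 30
B: 4·5+3·4+2·7 = 46 | 2·5+6·4+2·6 = 46
M: 4·1+3·0+2·0 = 4 | 2·0+6·0+2·2 = 4
D: 4·0+3·0+2·4 = 8 | 2·2+6·0+2·2 = 8
T: 4·0+3·0+2·6 = 12 | 2·1+6·0+2·5 = 12
gcd(4,3,2,2,6,2) = 1

Coefficients: [4, 3, 2, 2, 6, 2]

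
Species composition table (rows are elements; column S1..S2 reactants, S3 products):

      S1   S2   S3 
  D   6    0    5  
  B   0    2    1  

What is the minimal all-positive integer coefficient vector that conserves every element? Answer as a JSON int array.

D: 5·6+3·0 = 30 | 6·5 = 30
B: 5·0+3·2 = 6 | 6·1 = 6
gcd(5,3,6) = 1

Coefficients: [5, 3, 6]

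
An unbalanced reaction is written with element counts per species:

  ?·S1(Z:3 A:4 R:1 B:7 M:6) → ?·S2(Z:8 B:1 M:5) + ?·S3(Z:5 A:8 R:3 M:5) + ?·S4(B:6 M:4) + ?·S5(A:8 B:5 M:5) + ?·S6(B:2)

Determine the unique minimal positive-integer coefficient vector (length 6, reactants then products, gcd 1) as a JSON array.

Coefficients: [6, 1, 2, 4, 1, 6]

Z: 6·3 = 18 | 1·8+2·5+4·0+1·0+6·0 = 18
A: 6·4 = 24 | 1·0+2·8+4·0+1·8+6·0 = 24
R: 6·1 = 6 | 1·0+2·3+4·0+1·0+6·0 = 6
B: 6·7 = 42 | 1·1+2·0+4·6+1·5+6·2 = 42
M: 6·6 = 36 | 1·5+2·5+4·4+1·5+6·0 = 36
gcd(6,1,2,4,1,6) = 1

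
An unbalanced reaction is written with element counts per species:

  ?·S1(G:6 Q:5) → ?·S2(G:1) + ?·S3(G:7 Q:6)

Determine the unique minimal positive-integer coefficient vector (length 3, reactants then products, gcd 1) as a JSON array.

G: 6·6 = 36 | 1·1+5·7 = 36
Q: 6·5 = 30 | 1·0+5·6 = 30
gcd(6,1,5) = 1

Coefficients: [6, 1, 5]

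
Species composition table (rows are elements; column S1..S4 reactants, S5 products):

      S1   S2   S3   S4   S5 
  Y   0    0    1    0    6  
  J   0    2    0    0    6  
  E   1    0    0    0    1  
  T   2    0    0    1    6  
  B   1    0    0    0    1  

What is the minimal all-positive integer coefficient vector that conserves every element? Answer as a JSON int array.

Y: 1·0+3·0+6·1+4·0 = 6 | 1·6 = 6
J: 1·0+3·2+6·0+4·0 = 6 | 1·6 = 6
E: 1·1+3·0+6·0+4·0 = 1 | 1·1 = 1
T: 1·2+3·0+6·0+4·1 = 6 | 1·6 = 6
B: 1·1+3·0+6·0+4·0 = 1 | 1·1 = 1
gcd(1,3,6,4,1) = 1

Coefficients: [1, 3, 6, 4, 1]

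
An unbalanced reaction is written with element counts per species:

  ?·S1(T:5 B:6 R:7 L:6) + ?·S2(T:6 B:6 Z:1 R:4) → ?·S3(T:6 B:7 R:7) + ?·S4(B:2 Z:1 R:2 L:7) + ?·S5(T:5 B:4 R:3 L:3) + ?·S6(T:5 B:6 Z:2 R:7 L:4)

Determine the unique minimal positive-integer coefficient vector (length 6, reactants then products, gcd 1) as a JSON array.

T: 5·5+4·6 = 49 | 4·6+2·0+4·5+1·5 = 49
B: 5·6+4·6 = 54 | 4·7+2·2+4·4+1·6 = 54
Z: 5·0+4·1 = 4 | 4·0+2·1+4·0+1·2 = 4
R: 5·7+4·4 = 51 | 4·7+2·2+4·3+1·7 = 51
L: 5·6+4·0 = 30 | 4·0+2·7+4·3+1·4 = 30
gcd(5,4,4,2,4,1) = 1

Coefficients: [5, 4, 4, 2, 4, 1]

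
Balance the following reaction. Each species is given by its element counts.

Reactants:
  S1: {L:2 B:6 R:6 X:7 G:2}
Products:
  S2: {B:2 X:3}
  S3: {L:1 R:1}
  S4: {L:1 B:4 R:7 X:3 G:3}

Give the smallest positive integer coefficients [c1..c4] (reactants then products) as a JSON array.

L: 3·2 = 6 | 5·0+4·1+2·1 = 6
B: 3·6 = 18 | 5·2+4·0+2·4 = 18
R: 3·6 = 18 | 5·0+4·1+2·7 = 18
X: 3·7 = 21 | 5·3+4·0+2·3 = 21
G: 3·2 = 6 | 5·0+4·0+2·3 = 6
gcd(3,5,4,2) = 1

Coefficients: [3, 5, 4, 2]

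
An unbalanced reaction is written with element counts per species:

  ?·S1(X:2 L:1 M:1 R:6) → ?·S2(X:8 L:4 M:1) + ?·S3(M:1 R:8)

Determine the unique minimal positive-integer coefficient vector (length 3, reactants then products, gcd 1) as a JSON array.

X: 4·2 = 8 | 1·8+3·0 = 8
L: 4·1 = 4 | 1·4+3·0 = 4
M: 4·1 = 4 | 1·1+3·1 = 4
R: 4·6 = 24 | 1·0+3·8 = 24
gcd(4,1,3) = 1

Coefficients: [4, 1, 3]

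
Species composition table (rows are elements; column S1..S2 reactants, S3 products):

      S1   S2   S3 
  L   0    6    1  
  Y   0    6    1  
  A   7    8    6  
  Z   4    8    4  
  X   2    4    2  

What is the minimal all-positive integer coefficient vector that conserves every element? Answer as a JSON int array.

L: 4·0+1·6 = 6 | 6·1 = 6
Y: 4·0+1·6 = 6 | 6·1 = 6
A: 4·7+1·8 = 36 | 6·6 = 36
Z: 4·4+1·8 = 24 | 6·4 = 24
X: 4·2+1·4 = 12 | 6·2 = 12
gcd(4,1,6) = 1

Coefficients: [4, 1, 6]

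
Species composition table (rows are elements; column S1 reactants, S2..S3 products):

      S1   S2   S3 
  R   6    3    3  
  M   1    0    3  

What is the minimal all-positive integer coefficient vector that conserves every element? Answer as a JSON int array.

R: 3·6 = 18 | 5·3+1·3 = 18
M: 3·1 = 3 | 5·0+1·3 = 3
gcd(3,5,1) = 1

Coefficients: [3, 5, 1]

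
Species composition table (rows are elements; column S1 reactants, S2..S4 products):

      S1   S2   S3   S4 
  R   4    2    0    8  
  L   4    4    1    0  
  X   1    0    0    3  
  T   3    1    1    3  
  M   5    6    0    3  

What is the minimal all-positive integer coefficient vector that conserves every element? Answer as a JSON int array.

Coefficients: [3, 2, 4, 1]

R: 3·4 = 12 | 2·2+4·0+1·8 = 12
L: 3·4 = 12 | 2·4+4·1+1·0 = 12
X: 3·1 = 3 | 2·0+4·0+1·3 = 3
T: 3·3 = 9 | 2·1+4·1+1·3 = 9
M: 3·5 = 15 | 2·6+4·0+1·3 = 15
gcd(3,2,4,1) = 1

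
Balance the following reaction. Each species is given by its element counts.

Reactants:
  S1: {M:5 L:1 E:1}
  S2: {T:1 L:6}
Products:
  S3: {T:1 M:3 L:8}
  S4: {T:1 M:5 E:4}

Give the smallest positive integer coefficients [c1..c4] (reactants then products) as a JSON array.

Coefficients: [4, 6, 5, 1]

T: 4·0+6·1 = 6 | 5·1+1·1 = 6
M: 4·5+6·0 = 20 | 5·3+1·5 = 20
L: 4·1+6·6 = 40 | 5·8+1·0 = 40
E: 4·1+6·0 = 4 | 5·0+1·4 = 4
gcd(4,6,5,1) = 1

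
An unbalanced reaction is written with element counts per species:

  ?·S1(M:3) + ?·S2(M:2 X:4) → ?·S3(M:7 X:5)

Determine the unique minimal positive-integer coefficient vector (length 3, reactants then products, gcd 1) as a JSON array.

Coefficients: [6, 5, 4]

M: 6·3+5·2 = 28 | 4·7 = 28
X: 6·0+5·4 = 20 | 4·5 = 20
gcd(6,5,4) = 1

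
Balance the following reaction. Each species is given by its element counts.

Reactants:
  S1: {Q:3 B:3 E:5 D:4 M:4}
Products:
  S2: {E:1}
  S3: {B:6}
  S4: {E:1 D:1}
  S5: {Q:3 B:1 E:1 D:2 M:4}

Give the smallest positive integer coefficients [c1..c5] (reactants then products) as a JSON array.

Q: 3·3 = 9 | 6·0+1·0+6·0+3·3 = 9
B: 3·3 = 9 | 6·0+1·6+6·0+3·1 = 9
E: 3·5 = 15 | 6·1+1·0+6·1+3·1 = 15
D: 3·4 = 12 | 6·0+1·0+6·1+3·2 = 12
M: 3·4 = 12 | 6·0+1·0+6·0+3·4 = 12
gcd(3,6,1,6,3) = 1

Coefficients: [3, 6, 1, 6, 3]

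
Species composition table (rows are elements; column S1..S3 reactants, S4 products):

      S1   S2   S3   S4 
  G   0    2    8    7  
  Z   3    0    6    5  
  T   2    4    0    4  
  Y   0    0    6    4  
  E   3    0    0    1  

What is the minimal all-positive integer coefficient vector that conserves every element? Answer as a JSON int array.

Coefficients: [2, 5, 4, 6]

G: 2·0+5·2+4·8 = 42 | 6·7 = 42
Z: 2·3+5·0+4·6 = 30 | 6·5 = 30
T: 2·2+5·4+4·0 = 24 | 6·4 = 24
Y: 2·0+5·0+4·6 = 24 | 6·4 = 24
E: 2·3+5·0+4·0 = 6 | 6·1 = 6
gcd(2,5,4,6) = 1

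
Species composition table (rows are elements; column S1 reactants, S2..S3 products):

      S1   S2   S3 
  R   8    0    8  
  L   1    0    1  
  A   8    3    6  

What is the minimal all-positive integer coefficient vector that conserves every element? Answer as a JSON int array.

Coefficients: [3, 2, 3]

R: 3·8 = 24 | 2·0+3·8 = 24
L: 3·1 = 3 | 2·0+3·1 = 3
A: 3·8 = 24 | 2·3+3·6 = 24
gcd(3,2,3) = 1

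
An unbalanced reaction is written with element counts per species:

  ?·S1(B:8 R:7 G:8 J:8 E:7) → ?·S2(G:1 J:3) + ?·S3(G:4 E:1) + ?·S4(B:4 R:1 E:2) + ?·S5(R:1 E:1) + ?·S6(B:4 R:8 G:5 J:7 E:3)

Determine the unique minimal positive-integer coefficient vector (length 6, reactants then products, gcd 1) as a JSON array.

Coefficients: [2, 3, 2, 3, 3, 1]

B: 2·8 = 16 | 3·0+2·0+3·4+3·0+1·4 = 16
R: 2·7 = 14 | 3·0+2·0+3·1+3·1+1·8 = 14
G: 2·8 = 16 | 3·1+2·4+3·0+3·0+1·5 = 16
J: 2·8 = 16 | 3·3+2·0+3·0+3·0+1·7 = 16
E: 2·7 = 14 | 3·0+2·1+3·2+3·1+1·3 = 14
gcd(2,3,2,3,3,1) = 1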